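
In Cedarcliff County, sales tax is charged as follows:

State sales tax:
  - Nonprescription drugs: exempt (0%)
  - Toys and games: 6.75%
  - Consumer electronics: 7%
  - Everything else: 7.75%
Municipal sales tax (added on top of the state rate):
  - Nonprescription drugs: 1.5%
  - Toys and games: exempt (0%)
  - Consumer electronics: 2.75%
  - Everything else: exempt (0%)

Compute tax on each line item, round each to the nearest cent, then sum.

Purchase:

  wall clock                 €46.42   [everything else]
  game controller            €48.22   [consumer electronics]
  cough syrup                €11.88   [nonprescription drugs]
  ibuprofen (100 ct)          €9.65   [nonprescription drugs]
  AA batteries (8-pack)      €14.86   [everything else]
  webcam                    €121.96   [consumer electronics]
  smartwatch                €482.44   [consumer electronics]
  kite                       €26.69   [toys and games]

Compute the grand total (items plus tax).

€832.62

Wall clock €46.42: everything else → 7.75% + 0% municipal = 7.75% → €3.60
Game controller €48.22: consumer electronics → 7% + 2.75% municipal = 9.75% → €4.70
Cough syrup €11.88: nonprescription drugs → 0% + 1.5% municipal = 1.5% → €0.18
Ibuprofen (100 ct) €9.65: nonprescription drugs → 0% + 1.5% municipal = 1.5% → €0.14
AA batteries (8-pack) €14.86: everything else → 7.75% + 0% municipal = 7.75% → €1.15
Webcam €121.96: consumer electronics → 7% + 2.75% municipal = 9.75% → €11.89
Smartwatch €482.44: consumer electronics → 7% + 2.75% municipal = 9.75% → €47.04
Kite €26.69: toys and games → 6.75% + 0% municipal = 6.75% → €1.80
Subtotal = €762.12; tax = €70.50; total due = €832.62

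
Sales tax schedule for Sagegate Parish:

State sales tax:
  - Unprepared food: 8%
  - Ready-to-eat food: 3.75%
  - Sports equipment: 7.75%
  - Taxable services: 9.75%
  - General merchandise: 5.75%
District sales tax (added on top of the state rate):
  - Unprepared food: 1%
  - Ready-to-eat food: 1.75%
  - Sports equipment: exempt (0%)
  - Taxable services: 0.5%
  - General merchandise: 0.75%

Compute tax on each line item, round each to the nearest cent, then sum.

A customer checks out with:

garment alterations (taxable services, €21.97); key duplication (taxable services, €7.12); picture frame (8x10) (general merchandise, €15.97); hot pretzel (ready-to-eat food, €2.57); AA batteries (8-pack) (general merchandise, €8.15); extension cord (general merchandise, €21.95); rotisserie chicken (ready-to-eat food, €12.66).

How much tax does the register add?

€6.82

Garment alterations €21.97: taxable services → 9.75% + 0.5% district = 10.25% → €2.25
Key duplication €7.12: taxable services → 9.75% + 0.5% district = 10.25% → €0.73
Picture frame (8x10) €15.97: general merchandise → 5.75% + 0.75% district = 6.5% → €1.04
Hot pretzel €2.57: ready-to-eat food → 3.75% + 1.75% district = 5.5% → €0.14
AA batteries (8-pack) €8.15: general merchandise → 5.75% + 0.75% district = 6.5% → €0.53
Extension cord €21.95: general merchandise → 5.75% + 0.75% district = 6.5% → €1.43
Rotisserie chicken €12.66: ready-to-eat food → 3.75% + 1.75% district = 5.5% → €0.70
Total tax = €2.25 + €0.73 + €1.04 + €0.14 + €0.53 + €1.43 + €0.70 = €6.82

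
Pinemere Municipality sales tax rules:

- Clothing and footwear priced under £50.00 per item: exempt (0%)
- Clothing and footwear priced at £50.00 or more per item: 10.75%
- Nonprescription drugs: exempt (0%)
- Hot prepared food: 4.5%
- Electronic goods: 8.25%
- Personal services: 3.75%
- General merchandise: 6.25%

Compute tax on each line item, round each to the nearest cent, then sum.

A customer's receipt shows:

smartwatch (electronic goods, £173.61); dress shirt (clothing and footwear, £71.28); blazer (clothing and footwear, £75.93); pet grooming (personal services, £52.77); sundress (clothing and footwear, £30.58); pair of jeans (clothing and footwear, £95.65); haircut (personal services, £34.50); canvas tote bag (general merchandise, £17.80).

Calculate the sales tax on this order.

£44.80

Smartwatch £173.61: electronic goods → 8.25% → £14.32
Dress shirt £71.28: clothing and footwear, £50.00 or more → 10.75% → £7.66
Blazer £75.93: clothing and footwear, £50.00 or more → 10.75% → £8.16
Pet grooming £52.77: personal services → 3.75% → £1.98
Sundress £30.58: clothing and footwear, under £50.00 → 0% → £0.00
Pair of jeans £95.65: clothing and footwear, £50.00 or more → 10.75% → £10.28
Haircut £34.50: personal services → 3.75% → £1.29
Canvas tote bag £17.80: general merchandise → 6.25% → £1.11
Total tax = £14.32 + £7.66 + £8.16 + £1.98 + £10.28 + £1.29 + £1.11 = £44.80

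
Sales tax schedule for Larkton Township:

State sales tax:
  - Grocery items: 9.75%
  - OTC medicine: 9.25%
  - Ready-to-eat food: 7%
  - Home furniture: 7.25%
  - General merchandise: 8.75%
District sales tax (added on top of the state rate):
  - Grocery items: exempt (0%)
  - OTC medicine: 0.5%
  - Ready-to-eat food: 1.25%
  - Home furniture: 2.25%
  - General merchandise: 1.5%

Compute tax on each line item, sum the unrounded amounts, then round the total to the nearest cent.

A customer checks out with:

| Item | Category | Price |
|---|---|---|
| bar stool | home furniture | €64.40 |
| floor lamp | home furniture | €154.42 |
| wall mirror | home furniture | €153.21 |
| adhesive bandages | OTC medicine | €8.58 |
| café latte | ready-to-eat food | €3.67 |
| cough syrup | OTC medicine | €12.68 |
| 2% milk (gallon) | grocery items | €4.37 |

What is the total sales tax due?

Bar stool €64.40: home furniture → 7.25% + 2.25% district = 9.5% → €6.118
Floor lamp €154.42: home furniture → 7.25% + 2.25% district = 9.5% → €14.6699
Wall mirror €153.21: home furniture → 7.25% + 2.25% district = 9.5% → €14.55495
Adhesive bandages €8.58: OTC medicine → 9.25% + 0.5% district = 9.75% → €0.83655
Café latte €3.67: ready-to-eat food → 7% + 1.25% district = 8.25% → €0.302775
Cough syrup €12.68: OTC medicine → 9.25% + 0.5% district = 9.75% → €1.2363
2% milk (gallon) €4.37: grocery items → 9.75% + 0% district = 9.75% → €0.426075
Unrounded tax sum = €38.14455 → €38.14

€38.14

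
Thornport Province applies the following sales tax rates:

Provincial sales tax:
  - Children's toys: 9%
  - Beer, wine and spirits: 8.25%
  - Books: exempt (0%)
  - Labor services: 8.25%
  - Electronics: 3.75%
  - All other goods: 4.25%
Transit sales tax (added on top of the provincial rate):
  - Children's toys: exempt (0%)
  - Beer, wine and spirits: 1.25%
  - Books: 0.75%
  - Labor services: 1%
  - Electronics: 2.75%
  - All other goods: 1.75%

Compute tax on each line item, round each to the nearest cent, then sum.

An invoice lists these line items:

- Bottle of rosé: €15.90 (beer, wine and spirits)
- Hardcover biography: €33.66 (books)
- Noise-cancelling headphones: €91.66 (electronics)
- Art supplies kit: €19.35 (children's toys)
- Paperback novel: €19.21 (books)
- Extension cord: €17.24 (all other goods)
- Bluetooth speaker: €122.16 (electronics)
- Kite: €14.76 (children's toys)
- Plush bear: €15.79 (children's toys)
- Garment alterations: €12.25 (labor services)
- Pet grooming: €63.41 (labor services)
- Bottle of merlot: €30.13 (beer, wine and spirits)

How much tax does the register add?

€31.18

Bottle of rosé €15.90: beer, wine and spirits → 8.25% + 1.25% transit = 9.5% → €1.51
Hardcover biography €33.66: books → 0% + 0.75% transit = 0.75% → €0.25
Noise-cancelling headphones €91.66: electronics → 3.75% + 2.75% transit = 6.5% → €5.96
Art supplies kit €19.35: children's toys → 9% + 0% transit = 9% → €1.74
Paperback novel €19.21: books → 0% + 0.75% transit = 0.75% → €0.14
Extension cord €17.24: all other goods → 4.25% + 1.75% transit = 6% → €1.03
Bluetooth speaker €122.16: electronics → 3.75% + 2.75% transit = 6.5% → €7.94
Kite €14.76: children's toys → 9% + 0% transit = 9% → €1.33
Plush bear €15.79: children's toys → 9% + 0% transit = 9% → €1.42
Garment alterations €12.25: labor services → 8.25% + 1% transit = 9.25% → €1.13
Pet grooming €63.41: labor services → 8.25% + 1% transit = 9.25% → €5.87
Bottle of merlot €30.13: beer, wine and spirits → 8.25% + 1.25% transit = 9.5% → €2.86
Total tax = €1.51 + €0.25 + €5.96 + €1.74 + €0.14 + €1.03 + €7.94 + €1.33 + €1.42 + €1.13 + €5.87 + €2.86 = €31.18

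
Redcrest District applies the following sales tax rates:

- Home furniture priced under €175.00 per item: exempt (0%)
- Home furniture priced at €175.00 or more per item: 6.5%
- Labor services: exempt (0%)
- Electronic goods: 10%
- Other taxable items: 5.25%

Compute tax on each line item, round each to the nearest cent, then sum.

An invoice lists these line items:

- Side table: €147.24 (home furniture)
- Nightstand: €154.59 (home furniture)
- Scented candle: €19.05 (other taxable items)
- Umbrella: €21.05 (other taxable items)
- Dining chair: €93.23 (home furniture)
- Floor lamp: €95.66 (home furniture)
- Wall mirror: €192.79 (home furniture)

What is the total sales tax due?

Side table €147.24: home furniture, under €175.00 → 0% → €0.00
Nightstand €154.59: home furniture, under €175.00 → 0% → €0.00
Scented candle €19.05: other taxable items → 5.25% → €1.00
Umbrella €21.05: other taxable items → 5.25% → €1.11
Dining chair €93.23: home furniture, under €175.00 → 0% → €0.00
Floor lamp €95.66: home furniture, under €175.00 → 0% → €0.00
Wall mirror €192.79: home furniture, €175.00 or more → 6.5% → €12.53
Total tax = €1.00 + €1.11 + €12.53 = €14.64

€14.64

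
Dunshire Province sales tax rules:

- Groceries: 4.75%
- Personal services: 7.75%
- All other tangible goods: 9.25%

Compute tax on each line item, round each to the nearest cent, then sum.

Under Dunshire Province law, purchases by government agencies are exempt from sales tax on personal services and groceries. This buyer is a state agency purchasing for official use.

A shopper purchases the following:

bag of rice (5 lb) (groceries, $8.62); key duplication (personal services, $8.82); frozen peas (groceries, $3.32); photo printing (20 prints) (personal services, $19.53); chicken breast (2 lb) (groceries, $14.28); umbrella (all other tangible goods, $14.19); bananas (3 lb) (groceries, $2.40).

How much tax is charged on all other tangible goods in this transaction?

$1.31

Umbrella $14.19: all other tangible goods → 9.25% → $1.31
Tax on all other tangible goods = $1.31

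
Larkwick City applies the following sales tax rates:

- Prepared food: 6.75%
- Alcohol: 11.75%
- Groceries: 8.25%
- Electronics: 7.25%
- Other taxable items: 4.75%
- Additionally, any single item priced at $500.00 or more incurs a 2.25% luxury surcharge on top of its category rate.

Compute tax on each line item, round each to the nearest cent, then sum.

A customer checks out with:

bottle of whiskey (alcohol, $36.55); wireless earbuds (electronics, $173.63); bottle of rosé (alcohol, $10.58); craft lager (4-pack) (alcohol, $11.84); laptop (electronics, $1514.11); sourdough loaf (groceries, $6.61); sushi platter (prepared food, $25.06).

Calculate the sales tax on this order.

Bottle of whiskey $36.55: alcohol → 11.75% → $4.29
Wireless earbuds $173.63: electronics → 7.25% → $12.59
Bottle of rosé $10.58: alcohol → 11.75% → $1.24
Craft lager (4-pack) $11.84: alcohol → 11.75% → $1.39
Laptop $1514.11: electronics → 7.25% + 2.25% surcharge = 9.5% → $143.84
Sourdough loaf $6.61: groceries → 8.25% → $0.55
Sushi platter $25.06: prepared food → 6.75% → $1.69
Total tax = $4.29 + $12.59 + $1.24 + $1.39 + $143.84 + $0.55 + $1.69 = $165.59

$165.59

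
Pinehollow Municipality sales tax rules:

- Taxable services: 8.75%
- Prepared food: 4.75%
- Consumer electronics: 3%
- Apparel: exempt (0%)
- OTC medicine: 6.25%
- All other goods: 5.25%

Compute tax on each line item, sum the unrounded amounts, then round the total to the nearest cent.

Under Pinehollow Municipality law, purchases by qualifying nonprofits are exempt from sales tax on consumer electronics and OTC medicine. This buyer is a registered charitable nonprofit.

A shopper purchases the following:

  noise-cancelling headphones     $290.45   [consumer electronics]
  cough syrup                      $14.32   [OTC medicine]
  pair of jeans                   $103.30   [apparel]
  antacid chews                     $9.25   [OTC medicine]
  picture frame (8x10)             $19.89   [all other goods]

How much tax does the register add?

$1.04

Noise-cancelling headphones $290.45: consumer electronics, buyer-exempt → 0% → $0.00
Cough syrup $14.32: OTC medicine, buyer-exempt → 0% → $0.00
Pair of jeans $103.30: apparel → 0% → $0.00
Antacid chews $9.25: OTC medicine, buyer-exempt → 0% → $0.00
Picture frame (8x10) $19.89: all other goods → 5.25% → $1.044225
Unrounded tax sum = $1.044225 → $1.04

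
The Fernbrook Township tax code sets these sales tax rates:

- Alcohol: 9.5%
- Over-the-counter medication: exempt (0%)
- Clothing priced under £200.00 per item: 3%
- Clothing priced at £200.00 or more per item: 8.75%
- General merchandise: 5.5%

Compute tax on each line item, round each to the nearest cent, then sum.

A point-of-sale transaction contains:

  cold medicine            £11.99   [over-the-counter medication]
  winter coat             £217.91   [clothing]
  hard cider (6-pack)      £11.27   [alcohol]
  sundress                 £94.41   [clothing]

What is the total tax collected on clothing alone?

Winter coat £217.91: clothing, £200.00 or more → 8.75% → £19.07
Sundress £94.41: clothing, under £200.00 → 3% → £2.83
Tax on clothing = £19.07 + £2.83 = £21.90

£21.90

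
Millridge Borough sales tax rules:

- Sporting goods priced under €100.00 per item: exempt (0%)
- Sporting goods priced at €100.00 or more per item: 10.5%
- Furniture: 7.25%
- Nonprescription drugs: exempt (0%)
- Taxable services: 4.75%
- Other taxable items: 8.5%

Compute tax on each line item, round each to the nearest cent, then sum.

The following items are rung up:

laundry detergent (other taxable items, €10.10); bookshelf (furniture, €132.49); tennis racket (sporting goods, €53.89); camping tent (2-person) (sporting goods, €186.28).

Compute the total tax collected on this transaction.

Laundry detergent €10.10: other taxable items → 8.5% → €0.86
Bookshelf €132.49: furniture → 7.25% → €9.61
Tennis racket €53.89: sporting goods, under €100.00 → 0% → €0.00
Camping tent (2-person) €186.28: sporting goods, €100.00 or more → 10.5% → €19.56
Total tax = €0.86 + €9.61 + €19.56 = €30.03

€30.03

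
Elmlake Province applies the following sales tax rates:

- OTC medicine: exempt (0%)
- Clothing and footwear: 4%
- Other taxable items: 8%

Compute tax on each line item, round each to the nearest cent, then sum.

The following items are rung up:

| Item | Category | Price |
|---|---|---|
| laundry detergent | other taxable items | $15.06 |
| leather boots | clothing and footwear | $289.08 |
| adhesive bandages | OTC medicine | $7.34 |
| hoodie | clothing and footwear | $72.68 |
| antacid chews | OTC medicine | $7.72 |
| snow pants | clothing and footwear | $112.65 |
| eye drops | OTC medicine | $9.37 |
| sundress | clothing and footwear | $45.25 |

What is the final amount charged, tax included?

Laundry detergent $15.06: other taxable items → 8% → $1.20
Leather boots $289.08: clothing and footwear → 4% → $11.56
Adhesive bandages $7.34: OTC medicine → 0% → $0.00
Hoodie $72.68: clothing and footwear → 4% → $2.91
Antacid chews $7.72: OTC medicine → 0% → $0.00
Snow pants $112.65: clothing and footwear → 4% → $4.51
Eye drops $9.37: OTC medicine → 0% → $0.00
Sundress $45.25: clothing and footwear → 4% → $1.81
Subtotal = $559.15; tax = $21.99; total due = $581.14

$581.14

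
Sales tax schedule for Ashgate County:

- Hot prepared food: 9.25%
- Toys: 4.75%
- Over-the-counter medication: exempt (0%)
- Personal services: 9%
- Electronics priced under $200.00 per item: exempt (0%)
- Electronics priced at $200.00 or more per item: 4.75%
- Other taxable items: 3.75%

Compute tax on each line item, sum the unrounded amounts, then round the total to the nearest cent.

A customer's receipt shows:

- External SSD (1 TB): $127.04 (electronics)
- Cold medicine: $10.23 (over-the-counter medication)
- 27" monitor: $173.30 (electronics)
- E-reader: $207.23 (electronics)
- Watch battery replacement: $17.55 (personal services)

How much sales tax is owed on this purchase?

$11.42

External SSD (1 TB) $127.04: electronics, under $200.00 → 0% → $0.00
Cold medicine $10.23: over-the-counter medication → 0% → $0.00
27" monitor $173.30: electronics, under $200.00 → 0% → $0.00
E-reader $207.23: electronics, $200.00 or more → 4.75% → $9.843425
Watch battery replacement $17.55: personal services → 9% → $1.5795
Unrounded tax sum = $11.422925 → $11.42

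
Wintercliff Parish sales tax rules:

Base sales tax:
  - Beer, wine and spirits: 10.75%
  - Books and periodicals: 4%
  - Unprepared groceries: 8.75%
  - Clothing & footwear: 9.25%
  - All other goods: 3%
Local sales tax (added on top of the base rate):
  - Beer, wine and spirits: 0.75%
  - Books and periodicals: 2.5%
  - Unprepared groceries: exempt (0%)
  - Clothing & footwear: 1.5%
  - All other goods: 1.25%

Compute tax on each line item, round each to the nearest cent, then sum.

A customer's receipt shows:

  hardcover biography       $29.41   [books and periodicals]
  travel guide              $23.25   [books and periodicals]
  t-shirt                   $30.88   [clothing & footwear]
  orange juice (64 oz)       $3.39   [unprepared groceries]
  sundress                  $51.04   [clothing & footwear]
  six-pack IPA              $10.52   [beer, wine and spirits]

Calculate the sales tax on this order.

Hardcover biography $29.41: books and periodicals → 4% + 2.5% local = 6.5% → $1.91
Travel guide $23.25: books and periodicals → 4% + 2.5% local = 6.5% → $1.51
T-shirt $30.88: clothing & footwear → 9.25% + 1.5% local = 10.75% → $3.32
Orange juice (64 oz) $3.39: unprepared groceries → 8.75% + 0% local = 8.75% → $0.30
Sundress $51.04: clothing & footwear → 9.25% + 1.5% local = 10.75% → $5.49
Six-pack IPA $10.52: beer, wine and spirits → 10.75% + 0.75% local = 11.5% → $1.21
Total tax = $1.91 + $1.51 + $3.32 + $0.30 + $5.49 + $1.21 = $13.74

$13.74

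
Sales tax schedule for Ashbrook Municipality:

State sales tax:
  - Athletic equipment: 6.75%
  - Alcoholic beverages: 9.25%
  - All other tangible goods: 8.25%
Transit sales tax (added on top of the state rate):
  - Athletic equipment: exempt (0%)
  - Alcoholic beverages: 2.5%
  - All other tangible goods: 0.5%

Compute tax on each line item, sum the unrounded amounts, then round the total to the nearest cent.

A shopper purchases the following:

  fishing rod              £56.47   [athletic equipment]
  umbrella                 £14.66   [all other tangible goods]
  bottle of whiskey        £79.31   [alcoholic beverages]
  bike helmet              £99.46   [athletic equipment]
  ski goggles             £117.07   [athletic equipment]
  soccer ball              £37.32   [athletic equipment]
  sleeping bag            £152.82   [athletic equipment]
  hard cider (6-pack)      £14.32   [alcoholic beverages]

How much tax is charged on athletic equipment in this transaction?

£31.26

Fishing rod £56.47: athletic equipment → 6.75% + 0% transit = 6.75% → £3.811725
Bike helmet £99.46: athletic equipment → 6.75% + 0% transit = 6.75% → £6.71355
Ski goggles £117.07: athletic equipment → 6.75% + 0% transit = 6.75% → £7.902225
Soccer ball £37.32: athletic equipment → 6.75% + 0% transit = 6.75% → £2.5191
Sleeping bag £152.82: athletic equipment → 6.75% + 0% transit = 6.75% → £10.31535
Tax on athletic equipment: unrounded sum = £31.26195 → £31.26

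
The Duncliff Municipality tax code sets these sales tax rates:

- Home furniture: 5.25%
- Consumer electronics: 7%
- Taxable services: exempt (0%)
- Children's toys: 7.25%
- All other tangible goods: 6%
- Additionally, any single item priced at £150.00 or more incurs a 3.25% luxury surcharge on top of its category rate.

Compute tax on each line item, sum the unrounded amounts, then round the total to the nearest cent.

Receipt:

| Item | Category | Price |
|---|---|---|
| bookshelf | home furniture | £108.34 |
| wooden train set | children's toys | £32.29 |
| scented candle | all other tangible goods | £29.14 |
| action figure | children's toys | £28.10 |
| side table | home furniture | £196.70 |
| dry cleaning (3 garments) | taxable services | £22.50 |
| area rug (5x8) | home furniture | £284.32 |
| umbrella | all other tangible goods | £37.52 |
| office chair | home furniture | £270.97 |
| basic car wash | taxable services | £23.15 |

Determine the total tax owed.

£77.98

Bookshelf £108.34: home furniture → 5.25% → £5.68785
Wooden train set £32.29: children's toys → 7.25% → £2.341025
Scented candle £29.14: all other tangible goods → 6% → £1.7484
Action figure £28.10: children's toys → 7.25% → £2.03725
Side table £196.70: home furniture → 5.25% + 3.25% surcharge = 8.5% → £16.7195
Dry cleaning (3 garments) £22.50: taxable services → 0% → £0.00
Area rug (5x8) £284.32: home furniture → 5.25% + 3.25% surcharge = 8.5% → £24.1672
Umbrella £37.52: all other tangible goods → 6% → £2.2512
Office chair £270.97: home furniture → 5.25% + 3.25% surcharge = 8.5% → £23.03245
Basic car wash £23.15: taxable services → 0% → £0.00
Unrounded tax sum = £77.984875 → £77.98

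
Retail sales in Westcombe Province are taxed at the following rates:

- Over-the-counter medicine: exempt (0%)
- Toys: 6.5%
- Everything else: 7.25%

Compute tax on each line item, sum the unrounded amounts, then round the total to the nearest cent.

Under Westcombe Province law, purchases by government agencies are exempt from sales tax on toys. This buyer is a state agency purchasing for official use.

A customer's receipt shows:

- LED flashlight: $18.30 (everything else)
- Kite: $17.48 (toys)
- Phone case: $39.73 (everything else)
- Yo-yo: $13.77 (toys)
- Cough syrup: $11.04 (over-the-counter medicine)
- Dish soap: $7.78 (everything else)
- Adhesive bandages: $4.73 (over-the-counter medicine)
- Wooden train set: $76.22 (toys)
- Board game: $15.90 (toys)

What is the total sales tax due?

LED flashlight $18.30: everything else → 7.25% → $1.32675
Kite $17.48: toys, buyer-exempt → 0% → $0.00
Phone case $39.73: everything else → 7.25% → $2.880425
Yo-yo $13.77: toys, buyer-exempt → 0% → $0.00
Cough syrup $11.04: over-the-counter medicine → 0% → $0.00
Dish soap $7.78: everything else → 7.25% → $0.56405
Adhesive bandages $4.73: over-the-counter medicine → 0% → $0.00
Wooden train set $76.22: toys, buyer-exempt → 0% → $0.00
Board game $15.90: toys, buyer-exempt → 0% → $0.00
Unrounded tax sum = $4.771225 → $4.77

$4.77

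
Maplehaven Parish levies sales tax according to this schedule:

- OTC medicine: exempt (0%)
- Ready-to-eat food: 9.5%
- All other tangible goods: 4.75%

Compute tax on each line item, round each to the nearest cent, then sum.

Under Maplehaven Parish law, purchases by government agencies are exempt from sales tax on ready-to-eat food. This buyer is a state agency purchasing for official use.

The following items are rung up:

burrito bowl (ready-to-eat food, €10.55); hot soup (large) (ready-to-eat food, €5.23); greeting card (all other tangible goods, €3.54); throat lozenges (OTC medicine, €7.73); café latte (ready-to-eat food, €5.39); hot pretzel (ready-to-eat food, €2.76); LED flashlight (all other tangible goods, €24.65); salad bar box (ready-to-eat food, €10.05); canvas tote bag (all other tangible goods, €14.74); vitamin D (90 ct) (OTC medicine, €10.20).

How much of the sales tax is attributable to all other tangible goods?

€2.04

Greeting card €3.54: all other tangible goods → 4.75% → €0.17
LED flashlight €24.65: all other tangible goods → 4.75% → €1.17
Canvas tote bag €14.74: all other tangible goods → 4.75% → €0.70
Tax on all other tangible goods = €0.17 + €1.17 + €0.70 = €2.04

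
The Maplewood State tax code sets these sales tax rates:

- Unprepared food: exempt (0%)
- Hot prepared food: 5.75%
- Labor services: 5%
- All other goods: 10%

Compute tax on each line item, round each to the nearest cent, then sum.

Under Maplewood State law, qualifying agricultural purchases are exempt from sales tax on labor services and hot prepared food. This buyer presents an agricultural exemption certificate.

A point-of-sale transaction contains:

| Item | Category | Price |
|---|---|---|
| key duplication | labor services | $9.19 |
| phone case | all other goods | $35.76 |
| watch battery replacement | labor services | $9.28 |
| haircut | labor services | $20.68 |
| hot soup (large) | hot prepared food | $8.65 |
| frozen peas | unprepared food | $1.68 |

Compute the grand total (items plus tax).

Key duplication $9.19: labor services, buyer-exempt → 0% → $0.00
Phone case $35.76: all other goods → 10% → $3.58
Watch battery replacement $9.28: labor services, buyer-exempt → 0% → $0.00
Haircut $20.68: labor services, buyer-exempt → 0% → $0.00
Hot soup (large) $8.65: hot prepared food, buyer-exempt → 0% → $0.00
Frozen peas $1.68: unprepared food → 0% → $0.00
Subtotal = $85.24; tax = $3.58; total due = $88.82

$88.82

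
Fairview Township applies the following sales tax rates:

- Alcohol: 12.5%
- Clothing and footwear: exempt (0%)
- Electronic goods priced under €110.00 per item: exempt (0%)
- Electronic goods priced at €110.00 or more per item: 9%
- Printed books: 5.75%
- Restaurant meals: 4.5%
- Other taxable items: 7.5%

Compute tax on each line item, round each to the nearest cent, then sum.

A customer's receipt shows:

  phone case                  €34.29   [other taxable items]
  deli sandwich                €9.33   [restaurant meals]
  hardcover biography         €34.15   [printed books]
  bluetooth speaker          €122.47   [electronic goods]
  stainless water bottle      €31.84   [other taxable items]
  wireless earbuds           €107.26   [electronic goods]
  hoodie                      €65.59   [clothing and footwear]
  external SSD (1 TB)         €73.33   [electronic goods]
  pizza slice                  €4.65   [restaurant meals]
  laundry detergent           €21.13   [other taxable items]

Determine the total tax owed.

€20.15

Phone case €34.29: other taxable items → 7.5% → €2.57
Deli sandwich €9.33: restaurant meals → 4.5% → €0.42
Hardcover biography €34.15: printed books → 5.75% → €1.96
Bluetooth speaker €122.47: electronic goods, €110.00 or more → 9% → €11.02
Stainless water bottle €31.84: other taxable items → 7.5% → €2.39
Wireless earbuds €107.26: electronic goods, under €110.00 → 0% → €0.00
Hoodie €65.59: clothing and footwear → 0% → €0.00
External SSD (1 TB) €73.33: electronic goods, under €110.00 → 0% → €0.00
Pizza slice €4.65: restaurant meals → 4.5% → €0.21
Laundry detergent €21.13: other taxable items → 7.5% → €1.58
Total tax = €2.57 + €0.42 + €1.96 + €11.02 + €2.39 + €0.21 + €1.58 = €20.15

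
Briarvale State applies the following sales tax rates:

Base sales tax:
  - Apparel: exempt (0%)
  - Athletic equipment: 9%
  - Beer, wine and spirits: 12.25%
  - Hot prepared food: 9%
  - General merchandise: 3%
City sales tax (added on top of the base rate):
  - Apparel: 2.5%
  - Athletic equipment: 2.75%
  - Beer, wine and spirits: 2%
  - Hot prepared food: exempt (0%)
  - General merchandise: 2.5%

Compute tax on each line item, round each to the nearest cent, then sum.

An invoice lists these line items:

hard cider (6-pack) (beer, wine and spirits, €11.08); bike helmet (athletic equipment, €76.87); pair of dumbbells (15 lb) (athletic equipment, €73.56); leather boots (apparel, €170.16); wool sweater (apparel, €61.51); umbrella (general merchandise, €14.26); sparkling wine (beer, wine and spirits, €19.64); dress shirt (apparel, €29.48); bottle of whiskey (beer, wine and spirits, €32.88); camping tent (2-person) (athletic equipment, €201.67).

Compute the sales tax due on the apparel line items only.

Leather boots €170.16: apparel → 0% + 2.5% city = 2.5% → €4.25
Wool sweater €61.51: apparel → 0% + 2.5% city = 2.5% → €1.54
Dress shirt €29.48: apparel → 0% + 2.5% city = 2.5% → €0.74
Tax on apparel = €4.25 + €1.54 + €0.74 = €6.53

€6.53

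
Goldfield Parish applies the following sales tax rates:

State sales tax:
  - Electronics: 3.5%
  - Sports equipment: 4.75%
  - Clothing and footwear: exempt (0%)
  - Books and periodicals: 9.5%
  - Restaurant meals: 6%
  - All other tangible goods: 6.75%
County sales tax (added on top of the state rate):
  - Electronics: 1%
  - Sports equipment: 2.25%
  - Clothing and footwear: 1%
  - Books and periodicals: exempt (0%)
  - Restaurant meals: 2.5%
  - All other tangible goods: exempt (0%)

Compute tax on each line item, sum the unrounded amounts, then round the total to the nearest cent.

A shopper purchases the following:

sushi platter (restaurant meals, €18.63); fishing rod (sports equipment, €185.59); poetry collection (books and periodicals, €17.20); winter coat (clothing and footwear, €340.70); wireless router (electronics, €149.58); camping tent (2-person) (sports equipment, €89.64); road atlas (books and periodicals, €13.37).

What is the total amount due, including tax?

Sushi platter €18.63: restaurant meals → 6% + 2.5% county = 8.5% → €1.58355
Fishing rod €185.59: sports equipment → 4.75% + 2.25% county = 7% → €12.9913
Poetry collection €17.20: books and periodicals → 9.5% + 0% county = 9.5% → €1.634
Winter coat €340.70: clothing and footwear → 0% + 1% county = 1% → €3.407
Wireless router €149.58: electronics → 3.5% + 1% county = 4.5% → €6.7311
Camping tent (2-person) €89.64: sports equipment → 4.75% + 2.25% county = 7% → €6.2748
Road atlas €13.37: books and periodicals → 9.5% + 0% county = 9.5% → €1.27015
Subtotal = €814.71; unrounded tax = €33.8919 → €33.89; total due = €848.60

€848.60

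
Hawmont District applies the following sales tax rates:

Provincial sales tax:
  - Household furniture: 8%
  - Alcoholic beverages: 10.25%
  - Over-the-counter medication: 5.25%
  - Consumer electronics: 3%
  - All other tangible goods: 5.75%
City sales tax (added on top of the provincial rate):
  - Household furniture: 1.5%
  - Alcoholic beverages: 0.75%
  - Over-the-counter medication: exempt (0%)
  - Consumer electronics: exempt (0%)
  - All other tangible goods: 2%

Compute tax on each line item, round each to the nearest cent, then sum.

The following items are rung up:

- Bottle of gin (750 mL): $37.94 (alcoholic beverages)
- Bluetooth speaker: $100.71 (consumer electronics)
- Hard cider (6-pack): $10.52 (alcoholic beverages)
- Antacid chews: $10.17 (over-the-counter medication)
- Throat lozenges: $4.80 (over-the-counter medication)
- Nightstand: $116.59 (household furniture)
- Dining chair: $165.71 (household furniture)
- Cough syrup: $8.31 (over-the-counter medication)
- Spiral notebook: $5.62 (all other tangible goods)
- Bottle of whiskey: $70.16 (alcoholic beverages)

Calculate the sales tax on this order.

Bottle of gin (750 mL) $37.94: alcoholic beverages → 10.25% + 0.75% city = 11% → $4.17
Bluetooth speaker $100.71: consumer electronics → 3% + 0% city = 3% → $3.02
Hard cider (6-pack) $10.52: alcoholic beverages → 10.25% + 0.75% city = 11% → $1.16
Antacid chews $10.17: over-the-counter medication → 5.25% + 0% city = 5.25% → $0.53
Throat lozenges $4.80: over-the-counter medication → 5.25% + 0% city = 5.25% → $0.25
Nightstand $116.59: household furniture → 8% + 1.5% city = 9.5% → $11.08
Dining chair $165.71: household furniture → 8% + 1.5% city = 9.5% → $15.74
Cough syrup $8.31: over-the-counter medication → 5.25% + 0% city = 5.25% → $0.44
Spiral notebook $5.62: all other tangible goods → 5.75% + 2% city = 7.75% → $0.44
Bottle of whiskey $70.16: alcoholic beverages → 10.25% + 0.75% city = 11% → $7.72
Total tax = $4.17 + $3.02 + $1.16 + $0.53 + $0.25 + $11.08 + $15.74 + $0.44 + $0.44 + $7.72 = $44.55

$44.55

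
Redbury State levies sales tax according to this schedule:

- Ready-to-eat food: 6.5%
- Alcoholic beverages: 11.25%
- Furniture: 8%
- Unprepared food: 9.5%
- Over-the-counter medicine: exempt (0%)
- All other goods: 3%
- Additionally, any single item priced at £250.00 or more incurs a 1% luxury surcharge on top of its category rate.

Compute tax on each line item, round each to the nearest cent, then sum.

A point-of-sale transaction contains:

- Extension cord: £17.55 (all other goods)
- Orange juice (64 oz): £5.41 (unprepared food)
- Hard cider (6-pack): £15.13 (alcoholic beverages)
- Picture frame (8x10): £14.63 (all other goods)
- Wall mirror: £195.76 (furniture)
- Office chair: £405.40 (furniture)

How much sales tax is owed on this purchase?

£55.33

Extension cord £17.55: all other goods → 3% → £0.53
Orange juice (64 oz) £5.41: unprepared food → 9.5% → £0.51
Hard cider (6-pack) £15.13: alcoholic beverages → 11.25% → £1.70
Picture frame (8x10) £14.63: all other goods → 3% → £0.44
Wall mirror £195.76: furniture → 8% → £15.66
Office chair £405.40: furniture → 8% + 1% surcharge = 9% → £36.49
Total tax = £0.53 + £0.51 + £1.70 + £0.44 + £15.66 + £36.49 = £55.33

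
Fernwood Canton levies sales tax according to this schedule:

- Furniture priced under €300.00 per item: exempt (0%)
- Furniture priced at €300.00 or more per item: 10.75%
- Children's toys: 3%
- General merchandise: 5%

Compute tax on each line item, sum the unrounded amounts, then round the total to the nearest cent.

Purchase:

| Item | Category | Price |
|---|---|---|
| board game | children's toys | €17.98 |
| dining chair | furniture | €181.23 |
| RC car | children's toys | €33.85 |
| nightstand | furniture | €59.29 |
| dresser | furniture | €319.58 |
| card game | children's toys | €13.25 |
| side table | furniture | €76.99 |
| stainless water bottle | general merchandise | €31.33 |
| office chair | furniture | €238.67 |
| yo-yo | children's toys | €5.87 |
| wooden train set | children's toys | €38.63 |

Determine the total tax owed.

Board game €17.98: children's toys → 3% → €0.5394
Dining chair €181.23: furniture, under €300.00 → 0% → €0.00
RC car €33.85: children's toys → 3% → €1.0155
Nightstand €59.29: furniture, under €300.00 → 0% → €0.00
Dresser €319.58: furniture, €300.00 or more → 10.75% → €34.35485
Card game €13.25: children's toys → 3% → €0.3975
Side table €76.99: furniture, under €300.00 → 0% → €0.00
Stainless water bottle €31.33: general merchandise → 5% → €1.5665
Office chair €238.67: furniture, under €300.00 → 0% → €0.00
Yo-yo €5.87: children's toys → 3% → €0.1761
Wooden train set €38.63: children's toys → 3% → €1.1589
Unrounded tax sum = €39.20875 → €39.21

€39.21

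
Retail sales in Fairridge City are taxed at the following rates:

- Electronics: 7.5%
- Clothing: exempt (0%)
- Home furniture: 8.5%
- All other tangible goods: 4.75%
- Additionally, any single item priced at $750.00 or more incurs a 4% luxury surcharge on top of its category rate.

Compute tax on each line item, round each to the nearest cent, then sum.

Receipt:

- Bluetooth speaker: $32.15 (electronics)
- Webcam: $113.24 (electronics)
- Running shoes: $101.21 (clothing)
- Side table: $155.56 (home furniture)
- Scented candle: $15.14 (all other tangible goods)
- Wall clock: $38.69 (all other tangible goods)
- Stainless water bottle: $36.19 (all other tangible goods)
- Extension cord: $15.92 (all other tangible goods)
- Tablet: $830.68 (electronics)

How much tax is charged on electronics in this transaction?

Bluetooth speaker $32.15: electronics → 7.5% → $2.41
Webcam $113.24: electronics → 7.5% → $8.49
Tablet $830.68: electronics → 7.5% + 4% surcharge = 11.5% → $95.53
Tax on electronics = $2.41 + $8.49 + $95.53 = $106.43

$106.43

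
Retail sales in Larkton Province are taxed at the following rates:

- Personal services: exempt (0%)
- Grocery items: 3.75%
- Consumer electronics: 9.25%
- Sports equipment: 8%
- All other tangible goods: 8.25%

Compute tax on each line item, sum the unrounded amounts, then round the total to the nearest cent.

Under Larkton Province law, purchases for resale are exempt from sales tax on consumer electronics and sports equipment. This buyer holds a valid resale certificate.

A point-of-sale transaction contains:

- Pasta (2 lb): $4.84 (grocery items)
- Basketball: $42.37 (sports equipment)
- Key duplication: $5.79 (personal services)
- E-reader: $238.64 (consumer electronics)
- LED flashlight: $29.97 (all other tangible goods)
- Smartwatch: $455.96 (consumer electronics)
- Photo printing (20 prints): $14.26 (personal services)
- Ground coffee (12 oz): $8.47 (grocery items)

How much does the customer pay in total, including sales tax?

$803.27

Pasta (2 lb) $4.84: grocery items → 3.75% → $0.1815
Basketball $42.37: sports equipment, buyer-exempt → 0% → $0.00
Key duplication $5.79: personal services → 0% → $0.00
E-reader $238.64: consumer electronics, buyer-exempt → 0% → $0.00
LED flashlight $29.97: all other tangible goods → 8.25% → $2.472525
Smartwatch $455.96: consumer electronics, buyer-exempt → 0% → $0.00
Photo printing (20 prints) $14.26: personal services → 0% → $0.00
Ground coffee (12 oz) $8.47: grocery items → 3.75% → $0.317625
Subtotal = $800.30; unrounded tax = $2.97165 → $2.97; total due = $803.27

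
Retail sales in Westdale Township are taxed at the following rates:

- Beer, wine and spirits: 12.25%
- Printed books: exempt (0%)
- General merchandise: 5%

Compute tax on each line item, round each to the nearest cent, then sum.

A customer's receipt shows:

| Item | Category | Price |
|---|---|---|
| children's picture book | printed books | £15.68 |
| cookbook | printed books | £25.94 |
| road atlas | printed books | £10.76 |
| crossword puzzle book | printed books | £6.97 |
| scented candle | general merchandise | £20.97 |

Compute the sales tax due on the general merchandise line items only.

£1.05

Scented candle £20.97: general merchandise → 5% → £1.05
Tax on general merchandise = £1.05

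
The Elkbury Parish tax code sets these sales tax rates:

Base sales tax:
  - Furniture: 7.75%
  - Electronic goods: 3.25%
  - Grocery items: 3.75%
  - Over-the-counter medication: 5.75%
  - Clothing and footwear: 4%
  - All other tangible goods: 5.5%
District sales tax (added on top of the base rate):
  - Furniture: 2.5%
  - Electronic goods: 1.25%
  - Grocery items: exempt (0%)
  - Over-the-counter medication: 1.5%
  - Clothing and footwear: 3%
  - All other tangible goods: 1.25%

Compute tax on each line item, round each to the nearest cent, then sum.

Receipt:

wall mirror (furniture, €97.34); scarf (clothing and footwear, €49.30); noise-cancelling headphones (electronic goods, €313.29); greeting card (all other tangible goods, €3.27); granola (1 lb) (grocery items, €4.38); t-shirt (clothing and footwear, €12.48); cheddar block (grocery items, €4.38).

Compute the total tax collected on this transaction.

€28.94

Wall mirror €97.34: furniture → 7.75% + 2.5% district = 10.25% → €9.98
Scarf €49.30: clothing and footwear → 4% + 3% district = 7% → €3.45
Noise-cancelling headphones €313.29: electronic goods → 3.25% + 1.25% district = 4.5% → €14.10
Greeting card €3.27: all other tangible goods → 5.5% + 1.25% district = 6.75% → €0.22
Granola (1 lb) €4.38: grocery items → 3.75% + 0% district = 3.75% → €0.16
T-shirt €12.48: clothing and footwear → 4% + 3% district = 7% → €0.87
Cheddar block €4.38: grocery items → 3.75% + 0% district = 3.75% → €0.16
Total tax = €9.98 + €3.45 + €14.10 + €0.22 + €0.16 + €0.87 + €0.16 = €28.94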